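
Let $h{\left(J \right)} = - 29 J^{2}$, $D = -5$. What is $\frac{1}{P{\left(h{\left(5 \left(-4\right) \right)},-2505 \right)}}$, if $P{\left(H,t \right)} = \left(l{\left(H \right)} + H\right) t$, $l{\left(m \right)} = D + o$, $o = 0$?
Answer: $\frac{1}{29070525} \approx 3.4399 \cdot 10^{-8}$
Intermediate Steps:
$l{\left(m \right)} = -5$ ($l{\left(m \right)} = -5 + 0 = -5$)
$P{\left(H,t \right)} = t \left(-5 + H\right)$ ($P{\left(H,t \right)} = \left(-5 + H\right) t = t \left(-5 + H\right)$)
$\frac{1}{P{\left(h{\left(5 \left(-4\right) \right)},-2505 \right)}} = \frac{1}{\left(-2505\right) \left(-5 - 29 \left(5 \left(-4\right)\right)^{2}\right)} = \frac{1}{\left(-2505\right) \left(-5 - 29 \left(-20\right)^{2}\right)} = \frac{1}{\left(-2505\right) \left(-5 - 11600\right)} = \frac{1}{\left(-2505\right) \left(-11605\right)} = \frac{1}{29070525}$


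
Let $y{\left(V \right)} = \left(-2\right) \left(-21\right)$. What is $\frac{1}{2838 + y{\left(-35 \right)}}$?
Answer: $\frac{1}{2880} \approx 0.00034722$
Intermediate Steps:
$y{\left(V \right)} = 42$
$\frac{1}{2838 + y{\left(-35 \right)}} = \frac{1}{2838 + 42} = \frac{1}{2880}$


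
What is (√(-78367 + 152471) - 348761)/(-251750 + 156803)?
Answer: 348761/94947 - 2*√18526/94947 ≈ 3.6703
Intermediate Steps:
(√(-78367 + 152471) - 348761)/(-251750 + 156803) = (√74104 - 348761)/(-94947) = (2*√18526 - 348761)*(-1/94947) = (-348761 + 2*√18526)*(-1/94947) = 348761/94947 - 2*√18526/94947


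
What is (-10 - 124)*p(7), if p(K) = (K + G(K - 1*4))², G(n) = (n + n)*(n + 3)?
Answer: -247766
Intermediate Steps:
G(n) = 2*n*(3 + n) (G(n) = (2*n)*(3 + n) = 2*n*(3 + n))
p(K) = (K + 2*(-1 + K)*(-4 + K))² (p(K) = (K + 2*(K - 1*4)*(3 + (K - 1*4)))² = (K + 2*(K - 4)*(3 + (K - 4)))² = (K + 2*(-4 + K)*(3 + (-4 + K)))² = (K + 2*(-4 + K)*(-1 + K))² = (K + 2*(-1 + K)*(-4 + K))²)
(-10 - 124)*p(7) = (-10 - 124)*(7 + 2*(-1 + 7)*(-4 + 7))² = -134*(7 + 2*6*3)² = -134*(7 + 36)² = -134*43² = -134*1849 = -247766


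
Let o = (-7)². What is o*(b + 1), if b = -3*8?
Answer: -1127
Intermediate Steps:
b = -24
o = 49
o*(b + 1) = 49*(-24 + 1) = 49*(-23) = -1127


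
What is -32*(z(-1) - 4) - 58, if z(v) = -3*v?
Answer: -26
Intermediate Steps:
-32*(z(-1) - 4) - 58 = -32*(-3*(-1) - 4) - 58 = -32*(3 - 4) - 58 = -32*(-1) - 58 = 32 - 58 = -26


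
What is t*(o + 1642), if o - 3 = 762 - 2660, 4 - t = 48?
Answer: 11132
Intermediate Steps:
t = -44 (t = 4 - 1*48 = 4 - 48 = -44)
o = -1895 (o = 3 + (762 - 2660) = 3 - 1898 = -1895)
t*(o + 1642) = -44*(-1895 + 1642) = -44*(-253) = 11132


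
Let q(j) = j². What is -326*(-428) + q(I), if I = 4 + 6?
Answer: 139628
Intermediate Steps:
I = 10
-326*(-428) + q(I) = -326*(-428) + 10² = 139528 + 100 = 139628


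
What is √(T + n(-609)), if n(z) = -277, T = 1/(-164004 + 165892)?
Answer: 5*I*√2468442/472 ≈ 16.643*I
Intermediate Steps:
T = 1/1888 ≈ 0.00052966
√(T + n(-609)) = √(1/1888 - 277) = √(-522975/1888) = 5*I*√2468442/472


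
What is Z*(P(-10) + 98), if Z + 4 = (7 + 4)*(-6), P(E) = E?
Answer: -6160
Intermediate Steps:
Z = -70 (Z = -4 + (7 + 4)*(-6) = -4 + 11*(-6) = -4 - 66 = -70)
Z*(P(-10) + 98) = -70*(-10 + 98) = -70*88 = -6160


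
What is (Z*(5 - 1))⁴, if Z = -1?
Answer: 256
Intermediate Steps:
(Z*(5 - 1))⁴ = (-(5 - 1))⁴ = (-1*4)⁴ = (-4)⁴ = 256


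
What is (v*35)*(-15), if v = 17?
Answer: -8925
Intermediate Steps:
(v*35)*(-15) = (17*35)*(-15) = 595*(-15) = -8925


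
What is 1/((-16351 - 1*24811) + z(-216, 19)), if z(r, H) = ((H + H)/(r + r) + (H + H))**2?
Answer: -46656/1853394551 ≈ -2.5173e-5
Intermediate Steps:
z(r, H) = (2*H + H/r)**2 (z(r, H) = ((2*H)/((2*r)) + 2*H)**2 = ((2*H)*(1/(2*r)) + 2*H)**2 = (H/r + 2*H)**2 = (2*H + H/r)**2)
1/((-16351 - 1*24811) + z(-216, 19)) = 1/((-16351 - 1*24811) + 19**2*(1 + 2*(-216))**2/(-216)**2) = 1/((-16351 - 24811) + 361*(1/46656)*(1 - 432)**2) = 1/(-41162 + 361*(1/46656)*(-431)**2) = 1/(-41162 + 361*(1/46656)*185761) = 1/(-41162 + 67059721/46656) = 1/(-1853394551/46656) = -46656/1853394551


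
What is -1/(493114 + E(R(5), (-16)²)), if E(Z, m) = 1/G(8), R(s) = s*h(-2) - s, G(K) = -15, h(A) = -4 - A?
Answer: -15/7396709 ≈ -2.0279e-6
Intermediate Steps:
R(s) = -3*s (R(s) = s*(-4 - 1*(-2)) - s = s*(-4 + 2) - s = s*(-2) - s = -2*s - s = -3*s)
E(Z, m) = -1/15 (E(Z, m) = 1/(-15) = -1/15)
-1/(493114 + E(R(5), (-16)²)) = -1/(493114 - 1/15) = -1/7396709/15 = -1*15/7396709 = -15/7396709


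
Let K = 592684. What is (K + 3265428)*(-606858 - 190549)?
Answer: -3076485515584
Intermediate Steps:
(K + 3265428)*(-606858 - 190549) = (592684 + 3265428)*(-606858 - 190549) = 3858112*(-797407) = -3076485515584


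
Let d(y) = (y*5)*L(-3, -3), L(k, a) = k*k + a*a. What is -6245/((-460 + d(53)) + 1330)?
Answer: -1249/1128 ≈ -1.1073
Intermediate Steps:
L(k, a) = a² + k² (L(k, a) = k² + a² = a² + k²)
d(y) = 90*y (d(y) = (y*5)*((-3)² + (-3)²) = (5*y)*(9 + 9) = (5*y)*18 = 90*y)
-6245/((-460 + d(53)) + 1330) = -6245/((-460 + 90*53) + 1330) = -6245/((-460 + 4770) + 1330) = -6245/(4310 + 1330) = -6245/5640 = -6245*1/5640 = -1249/1128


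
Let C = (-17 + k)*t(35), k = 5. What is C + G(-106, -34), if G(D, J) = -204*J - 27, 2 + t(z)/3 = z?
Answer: 5721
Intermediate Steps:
t(z) = -6 + 3*z
C = -1188 (C = (-17 + 5)*(-6 + 3*35) = -12*(-6 + 105) = -12*99 = -1188)
G(D, J) = -27 - 204*J
C + G(-106, -34) = -1188 + (-27 - 204*(-34)) = -1188 + (-27 + 6936) = -1188 + 6909 = 5721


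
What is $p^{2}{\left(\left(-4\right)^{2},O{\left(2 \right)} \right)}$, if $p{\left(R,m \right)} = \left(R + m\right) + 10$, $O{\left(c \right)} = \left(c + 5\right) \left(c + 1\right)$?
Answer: $2209$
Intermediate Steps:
$O{\left(c \right)} = \left(1 + c\right) \left(5 + c\right)$ ($O{\left(c \right)} = \left(5 + c\right) \left(1 + c\right) = \left(1 + c\right) \left(5 + c\right)$)
$p{\left(R,m \right)} = 10 + R + m$
$p^{2}{\left(\left(-4\right)^{2},O{\left(2 \right)} \right)} = \left(10 + \left(-4\right)^{2} + \left(5 + 2^{2} + 6 \cdot 2\right)\right)^{2} = \left(10 + 16 + \left(5 + 4 + 12\right)\right)^{2} = \left(10 + 16 + 21\right)^{2} = 47^{2} = 2209$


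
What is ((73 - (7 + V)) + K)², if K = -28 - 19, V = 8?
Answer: 121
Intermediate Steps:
K = -47
((73 - (7 + V)) + K)² = ((73 - (7 + 8)) - 47)² = ((73 - 1*15) - 47)² = ((73 - 15) - 47)² = (58 - 47)² = 11² = 121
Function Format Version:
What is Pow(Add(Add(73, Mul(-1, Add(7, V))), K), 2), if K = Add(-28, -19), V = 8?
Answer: 121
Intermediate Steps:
K = -47
Pow(Add(Add(73, Mul(-1, Add(7, V))), K), 2) = Pow(Add(Add(73, Mul(-1, Add(7, 8))), -47), 2) = Pow(Add(Add(73, Mul(-1, 15)), -47), 2) = Pow(Add(Add(73, -15), -47), 2) = Pow(Add(58, -47), 2) = Pow(11, 2) = 121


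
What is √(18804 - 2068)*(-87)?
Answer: -348*√1046 ≈ -11255.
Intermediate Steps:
√(18804 - 2068)*(-87) = √16736*(-87) = (4*√1046)*(-87) = -348*√1046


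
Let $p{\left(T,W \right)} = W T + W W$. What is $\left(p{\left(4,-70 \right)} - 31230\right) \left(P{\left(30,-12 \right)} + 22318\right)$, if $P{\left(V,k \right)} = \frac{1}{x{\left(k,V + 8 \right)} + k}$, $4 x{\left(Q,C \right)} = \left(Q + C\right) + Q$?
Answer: $- \frac{10095940440}{17} \approx -5.9388 \cdot 10^{8}$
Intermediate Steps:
$p{\left(T,W \right)} = W^{2} + T W$ ($p{\left(T,W \right)} = T W + W^{2} = W^{2} + T W$)
$x{\left(Q,C \right)} = \frac{Q}{2} + \frac{C}{4}$ ($x{\left(Q,C \right)} = \frac{\left(Q + C\right) + Q}{4} = \frac{\left(C + Q\right) + Q}{4} = \frac{C + 2 Q}{4} = \frac{Q}{2} + \frac{C}{4}$)
$P{\left(V,k \right)} = \frac{1}{2 + \frac{V}{4} + \frac{3 k}{2}}$ ($P{\left(V,k \right)} = \frac{1}{\left(\frac{k}{2} + \frac{V + 8}{4}\right) + k} = \frac{1}{\left(\frac{k}{2} + \frac{8 + V}{4}\right) + k} = \frac{1}{\left(\frac{k}{2} + \left(2 + \frac{V}{4}\right)\right) + k} = \frac{1}{\left(2 + \frac{k}{2} + \frac{V}{4}\right) + k} = \frac{1}{2 + \frac{V}{4} + \frac{3 k}{2}}$)
$\left(p{\left(4,-70 \right)} - 31230\right) \left(P{\left(30,-12 \right)} + 22318\right) = \left(- 70 \left(4 - 70\right) - 31230\right) \left(\frac{4}{8 + 30 + 6 \left(-12\right)} + 22318\right) = \left(\left(-70\right) \left(-66\right) - 31230\right) \left(\frac{4}{8 + 30 - 72} + 22318\right) = \left(4620 - 31230\right) \left(\frac{4}{-34} + 22318\right) = - 26610 \left(4 \left(- \frac{1}{34}\right) + 22318\right) = - 26610 \left(- \frac{2}{17} + 22318\right) = \left(-26610\right) \frac{379404}{17} = - \frac{10095940440}{17}$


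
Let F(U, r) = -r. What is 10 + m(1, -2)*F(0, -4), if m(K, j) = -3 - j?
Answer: 6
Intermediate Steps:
10 + m(1, -2)*F(0, -4) = 10 + (-3 - 1*(-2))*(-1*(-4)) = 10 + (-3 + 2)*4 = 10 - 1*4 = 10 - 4 = 6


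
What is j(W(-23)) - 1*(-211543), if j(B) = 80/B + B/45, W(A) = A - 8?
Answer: 295097924/1395 ≈ 2.1154e+5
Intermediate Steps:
W(A) = -8 + A
j(B) = 80/B + B/45 (j(B) = 80/B + B*(1/45) = 80/B + B/45)
j(W(-23)) - 1*(-211543) = (80/(-8 - 23) + (-8 - 23)/45) - 1*(-211543) = (80/(-31) + (1/45)*(-31)) + 211543 = (80*(-1/31) - 31/45) + 211543 = (-80/31 - 31/45) + 211543 = -4561/1395 + 211543 = 295097924/1395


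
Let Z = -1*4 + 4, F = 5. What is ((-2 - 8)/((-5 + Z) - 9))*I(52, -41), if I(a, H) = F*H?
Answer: -1025/7 ≈ -146.43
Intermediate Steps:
Z = 0 (Z = -4 + 4 = 0)
I(a, H) = 5*H
((-2 - 8)/((-5 + Z) - 9))*I(52, -41) = ((-2 - 8)/((-5 + 0) - 9))*(5*(-41)) = -10/(-5 - 9)*(-205) = -10/(-14)*(-205) = -10*(-1/14)*(-205) = (5/7)*(-205) = -1025/7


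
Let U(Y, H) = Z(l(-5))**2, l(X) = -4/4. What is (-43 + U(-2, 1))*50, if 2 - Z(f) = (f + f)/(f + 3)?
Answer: -1700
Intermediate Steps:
l(X) = -1 (l(X) = -4*1/4 = -1)
Z(f) = 2 - 2*f/(3 + f) (Z(f) = 2 - (f + f)/(f + 3) = 2 - 2*f/(3 + f))
U(Y, H) = 9 (U(Y, H) = (6/(3 - 1))**2 = (6/2)**2 = (6*(1/2))**2 = 3**2 = 9)
(-43 + U(-2, 1))*50 = (-43 + 9)*50 = -34*50 = -1700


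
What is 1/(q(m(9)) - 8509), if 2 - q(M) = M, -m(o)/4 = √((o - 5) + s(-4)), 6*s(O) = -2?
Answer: -25521/217106971 - 4*√33/217106971 ≈ -0.00011766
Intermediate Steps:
s(O) = -⅓ (s(O) = (⅙)*(-2) = -⅓)
m(o) = -4*√(-16/3 + o) (m(o) = -4*√((o - 5) - ⅓) = -4*√((-5 + o) - ⅓) = -4*√(-16/3 + o))
q(M) = 2 - M
1/(q(m(9)) - 8509) = 1/((2 - (-4)*√(-48 + 9*9)/3) - 8509) = 1/((2 - (-4)*√(-48 + 81)/3) - 8509) = 1/((2 - (-4)*√33/3) - 8509) = 1/((2 + 4*√33/3) - 8509) = 1/(-8507 + 4*√33/3)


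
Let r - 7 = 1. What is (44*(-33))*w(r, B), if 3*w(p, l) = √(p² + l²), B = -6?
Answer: -4840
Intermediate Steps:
r = 8 (r = 7 + 1 = 8)
w(p, l) = √(l² + p²)/3 (w(p, l) = √(p² + l²)/3 = √(l² + p²)/3)
(44*(-33))*w(r, B) = (44*(-33))*(√((-6)² + 8²)/3) = -484*√(36 + 64) = -484*√100 = -484*10 = -1452*10/3 = -4840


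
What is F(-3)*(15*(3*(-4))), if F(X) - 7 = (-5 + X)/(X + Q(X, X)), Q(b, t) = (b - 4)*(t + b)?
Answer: -15900/13 ≈ -1223.1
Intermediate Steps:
Q(b, t) = (-4 + b)*(b + t)
F(X) = 7 + (-5 + X)/(-7*X + 2*X²) (F(X) = 7 + (-5 + X)/(X + (X² - 4*X - 4*X + X*X)) = 7 + (-5 + X)/(X + (X² - 4*X - 4*X + X²)) = 7 + (-5 + X)/(X + (-8*X + 2*X²)) = 7 + (-5 + X)/(-7*X + 2*X²))
F(-3)*(15*(3*(-4))) = ((-5 - 48*(-3) + 14*(-3)²)/((-3)*(-7 + 2*(-3))))*(15*(3*(-4))) = (-(-5 + 144 + 14*9)/(3*(-7 - 6)))*(15*(-12)) = -⅓*(-5 + 144 + 126)/(-13)*(-180) = -⅓*(-1/13)*265*(-180) = (265/39)*(-180) = -15900/13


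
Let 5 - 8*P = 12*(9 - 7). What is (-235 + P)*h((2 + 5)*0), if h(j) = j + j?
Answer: 0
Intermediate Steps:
P = -19/8 (P = 5/8 - 3*(9 - 7)/2 = 5/8 - 3*2/2 = 5/8 - 1/8*24 = 5/8 - 3 = -19/8 ≈ -2.3750)
h(j) = 2*j
(-235 + P)*h((2 + 5)*0) = (-235 - 19/8)*(2*((2 + 5)*0)) = -1899*7*0/4 = -1899*0/4 = -1899/8*0 = 0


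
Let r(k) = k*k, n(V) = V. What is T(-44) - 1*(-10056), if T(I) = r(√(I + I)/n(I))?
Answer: 221231/22 ≈ 10056.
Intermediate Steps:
r(k) = k²
T(I) = 2/I (T(I) = (√(I + I)/I)² = (√(2*I)/I)² = ((√2*√I)/I)² = (√2/√I)² = 2/I)
T(-44) - 1*(-10056) = 2/(-44) - 1*(-10056) = 2*(-1/44) + 10056 = -1/22 + 10056 = 221231/22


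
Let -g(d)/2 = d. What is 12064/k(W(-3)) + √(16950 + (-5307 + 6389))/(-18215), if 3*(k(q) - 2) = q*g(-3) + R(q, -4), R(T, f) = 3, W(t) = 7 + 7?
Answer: 12064/31 - 28*√23/18215 ≈ 389.15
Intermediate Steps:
g(d) = -2*d
W(t) = 14
k(q) = 3 + 2*q (k(q) = 2 + (q*(-2*(-3)) + 3)/3 = 2 + (q*6 + 3)/3 = 2 + (6*q + 3)/3 = 2 + (3 + 6*q)/3 = 2 + (1 + 2*q) = 3 + 2*q)
12064/k(W(-3)) + √(16950 + (-5307 + 6389))/(-18215) = 12064/(3 + 2*14) + √(16950 + (-5307 + 6389))/(-18215) = 12064/(3 + 28) + √(16950 + 1082)*(-1/18215) = 12064/31 + √18032*(-1/18215) = 12064*(1/31) + (28*√23)*(-1/18215) = 12064/31 - 28*√23/18215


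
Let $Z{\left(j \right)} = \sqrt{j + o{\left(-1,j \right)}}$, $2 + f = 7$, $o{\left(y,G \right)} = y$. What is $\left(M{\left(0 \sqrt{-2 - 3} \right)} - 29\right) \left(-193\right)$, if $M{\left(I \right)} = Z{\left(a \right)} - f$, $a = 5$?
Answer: $6176$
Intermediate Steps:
$f = 5$ ($f = -2 + 7 = 5$)
$Z{\left(j \right)} = \sqrt{-1 + j}$ ($Z{\left(j \right)} = \sqrt{j - 1} = \sqrt{-1 + j}$)
$M{\left(I \right)} = -3$ ($M{\left(I \right)} = \sqrt{-1 + 5} - 5 = \sqrt{4} - 5 = 2 - 5 = -3$)
$\left(M{\left(0 \sqrt{-2 - 3} \right)} - 29\right) \left(-193\right) = \left(-3 - 29\right) \left(-193\right) = \left(-32\right) \left(-193\right) = 6176$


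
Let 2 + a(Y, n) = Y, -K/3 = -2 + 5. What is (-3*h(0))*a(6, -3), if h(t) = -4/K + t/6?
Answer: -16/3 ≈ -5.3333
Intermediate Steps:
K = -9 (K = -3*(-2 + 5) = -3*3 = -9)
h(t) = 4/9 + t/6 (h(t) = -4/(-9) + t/6 = -4*(-⅑) + t*(⅙) = 4/9 + t/6)
a(Y, n) = -2 + Y
(-3*h(0))*a(6, -3) = (-3*(4/9 + (⅙)*0))*(-2 + 6) = -3*(4/9 + 0)*4 = -3*4/9*4 = -4/3*4 = -16/3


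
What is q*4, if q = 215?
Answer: 860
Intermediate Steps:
q*4 = 215*4 = 860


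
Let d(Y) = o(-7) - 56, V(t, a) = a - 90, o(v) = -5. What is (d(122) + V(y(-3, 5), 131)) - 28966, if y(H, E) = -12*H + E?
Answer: -28986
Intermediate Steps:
y(H, E) = E - 12*H
V(t, a) = -90 + a
d(Y) = -61 (d(Y) = -5 - 56 = -61)
(d(122) + V(y(-3, 5), 131)) - 28966 = (-61 + (-90 + 131)) - 28966 = (-61 + 41) - 28966 = -20 - 28966 = -28986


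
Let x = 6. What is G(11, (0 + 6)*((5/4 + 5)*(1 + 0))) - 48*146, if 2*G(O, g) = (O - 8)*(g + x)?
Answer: -27771/4 ≈ -6942.8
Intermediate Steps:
G(O, g) = (-8 + O)*(6 + g)/2 (G(O, g) = ((O - 8)*(g + 6))/2 = ((-8 + O)*(6 + g))/2 = (-8 + O)*(6 + g)/2)
G(11, (0 + 6)*((5/4 + 5)*(1 + 0))) - 48*146 = (-24 - 4*(0 + 6)*(5/4 + 5)*(1 + 0) + 3*11 + (½)*11*((0 + 6)*((5/4 + 5)*(1 + 0)))) - 48*146 = (-24 - 24*(5*(¼) + 5)*1 + 33 + (½)*11*(6*((5*(¼) + 5)*1))) - 7008 = (-24 - 24*(5/4 + 5)*1 + 33 + (½)*11*(6*((5/4 + 5)*1))) - 7008 = (-24 - 24*(25/4)*1 + 33 + (½)*11*(6*((25/4)*1))) - 7008 = (-24 - 24*25/4 + 33 + (½)*11*(6*(25/4))) - 7008 = (-24 - 4*75/2 + 33 + (½)*11*(75/2)) - 7008 = (-24 - 150 + 33 + 825/4) - 7008 = 261/4 - 7008 = -27771/4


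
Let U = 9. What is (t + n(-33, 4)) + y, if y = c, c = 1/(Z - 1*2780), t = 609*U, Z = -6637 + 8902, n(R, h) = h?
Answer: 2824774/515 ≈ 5485.0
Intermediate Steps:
Z = 2265
t = 5481 (t = 609*9 = 5481)
c = -1/515 (c = 1/(2265 - 1*2780) = 1/(2265 - 2780) = 1/(-515) = -1/515 ≈ -0.0019417)
y = -1/515 ≈ -0.0019417
(t + n(-33, 4)) + y = (5481 + 4) - 1/515 = 5485 - 1/515 = 2824774/515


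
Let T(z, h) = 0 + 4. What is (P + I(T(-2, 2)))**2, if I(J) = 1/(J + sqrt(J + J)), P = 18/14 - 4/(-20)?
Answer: 39867/9800 - 139*sqrt(2)/140 ≈ 2.6639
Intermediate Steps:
T(z, h) = 4
P = 52/35 (P = 18*(1/14) - 4*(-1/20) = 9/7 + 1/5 = 52/35 ≈ 1.4857)
I(J) = 1/(J + sqrt(2)*sqrt(J)) (I(J) = 1/(J + sqrt(2*J)) = 1/(J + sqrt(2)*sqrt(J)))
(P + I(T(-2, 2)))**2 = (52/35 + 1/(4 + sqrt(2)*sqrt(4)))**2 = (52/35 + 1/(4 + sqrt(2)*2))**2 = (52/35 + 1/(4 + 2*sqrt(2)))**2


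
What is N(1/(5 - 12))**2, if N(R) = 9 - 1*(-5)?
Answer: 196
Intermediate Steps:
N(R) = 14 (N(R) = 9 + 5 = 14)
N(1/(5 - 12))**2 = 14**2 = 196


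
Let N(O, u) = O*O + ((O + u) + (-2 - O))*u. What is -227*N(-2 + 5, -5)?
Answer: -9988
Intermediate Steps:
N(O, u) = O² + u*(-2 + u) (N(O, u) = O² + (-2 + u)*u = O² + u*(-2 + u))
-227*N(-2 + 5, -5) = -227*((-2 + 5)² + (-5)² - 2*(-5)) = -227*(3² + 25 + 10) = -227*(9 + 25 + 10) = -227*44 = -9988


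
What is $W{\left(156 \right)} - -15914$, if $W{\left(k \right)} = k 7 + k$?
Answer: $17162$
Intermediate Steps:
$W{\left(k \right)} = 8 k$ ($W{\left(k \right)} = 7 k + k = 8 k$)
$W{\left(156 \right)} - -15914 = 8 \cdot 156 - -15914 = 1248 + 15914 = 17162$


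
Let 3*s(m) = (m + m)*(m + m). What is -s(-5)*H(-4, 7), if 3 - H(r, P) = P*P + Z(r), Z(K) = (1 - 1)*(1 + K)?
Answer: 4600/3 ≈ 1533.3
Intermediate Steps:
Z(K) = 0 (Z(K) = 0*(1 + K) = 0)
H(r, P) = 3 - P² (H(r, P) = 3 - (P*P + 0) = 3 - (P² + 0) = 3 - P²)
s(m) = 4*m²/3 (s(m) = ((m + m)*(m + m))/3 = ((2*m)*(2*m))/3 = (4*m²)/3 = 4*m²/3)
-s(-5)*H(-4, 7) = -(4/3)*(-5)²*(3 - 1*7²) = -(4/3)*25*(3 - 1*49) = -100*(3 - 49)/3 = -100*(-46)/3 = -1*(-4600/3) = 4600/3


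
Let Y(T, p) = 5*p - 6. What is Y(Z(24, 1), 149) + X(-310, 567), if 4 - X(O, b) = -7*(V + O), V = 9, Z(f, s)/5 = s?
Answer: -1364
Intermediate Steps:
Z(f, s) = 5*s
Y(T, p) = -6 + 5*p
X(O, b) = 67 + 7*O (X(O, b) = 4 - (-7)*(9 + O) = 4 - (-63 - 7*O) = 4 + (63 + 7*O) = 67 + 7*O)
Y(Z(24, 1), 149) + X(-310, 567) = (-6 + 5*149) + (67 + 7*(-310)) = (-6 + 745) + (67 - 2170) = 739 - 2103 = -1364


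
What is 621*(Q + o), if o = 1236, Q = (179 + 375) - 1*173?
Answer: 1004157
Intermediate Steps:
Q = 381 (Q = 554 - 173 = 381)
621*(Q + o) = 621*(381 + 1236) = 621*1617 = 1004157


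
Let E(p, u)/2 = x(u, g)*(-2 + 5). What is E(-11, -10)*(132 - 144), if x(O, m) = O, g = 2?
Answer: 720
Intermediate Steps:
E(p, u) = 6*u (E(p, u) = 2*(u*(-2 + 5)) = 2*(u*3) = 2*(3*u) = 6*u)
E(-11, -10)*(132 - 144) = (6*(-10))*(132 - 144) = -60*(-12) = 720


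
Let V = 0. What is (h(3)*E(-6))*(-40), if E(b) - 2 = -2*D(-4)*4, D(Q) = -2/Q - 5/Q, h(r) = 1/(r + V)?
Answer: 160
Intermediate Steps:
h(r) = 1/r (h(r) = 1/(r + 0) = 1/r)
D(Q) = -7/Q
E(b) = -12 (E(b) = 2 - (-14)/(-4)*4 = 2 - (-14)*(-1)/4*4 = 2 - 2*7/4*4 = 2 - 7/2*4 = 2 - 14 = -12)
(h(3)*E(-6))*(-40) = (-12/3)*(-40) = ((⅓)*(-12))*(-40) = -4*(-40) = 160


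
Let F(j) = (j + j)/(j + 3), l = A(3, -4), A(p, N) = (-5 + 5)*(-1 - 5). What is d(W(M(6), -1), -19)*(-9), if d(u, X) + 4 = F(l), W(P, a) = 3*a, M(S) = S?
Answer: 36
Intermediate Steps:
A(p, N) = 0 (A(p, N) = 0*(-6) = 0)
l = 0
F(j) = 2*j/(3 + j) (F(j) = (2*j)/(3 + j) = 2*j/(3 + j))
d(u, X) = -4 (d(u, X) = -4 + 2*0/(3 + 0) = -4 + 2*0/3 = -4 + 2*0*(⅓) = -4 + 0 = -4)
d(W(M(6), -1), -19)*(-9) = -4*(-9) = 36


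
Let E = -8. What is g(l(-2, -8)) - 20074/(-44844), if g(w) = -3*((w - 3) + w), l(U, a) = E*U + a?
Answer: -864421/22422 ≈ -38.552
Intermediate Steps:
l(U, a) = a - 8*U (l(U, a) = -8*U + a = a - 8*U)
g(w) = 9 - 6*w (g(w) = -3*((-3 + w) + w) = -3*(-3 + 2*w) = 9 - 6*w)
g(l(-2, -8)) - 20074/(-44844) = (9 - 6*(-8 - 8*(-2))) - 20074/(-44844) = (9 - 6*(-8 + 16)) - 20074*(-1/44844) = (9 - 6*8) + 10037/22422 = (9 - 48) + 10037/22422 = -39 + 10037/22422 = -864421/22422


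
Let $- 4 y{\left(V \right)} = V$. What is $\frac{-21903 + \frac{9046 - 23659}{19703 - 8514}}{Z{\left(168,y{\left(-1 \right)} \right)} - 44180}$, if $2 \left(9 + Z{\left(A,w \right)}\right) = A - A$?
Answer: $\frac{245087280}{494430721} \approx 0.4957$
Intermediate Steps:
$y{\left(V \right)} = - \frac{V}{4}$
$Z{\left(A,w \right)} = -9$ ($Z{\left(A,w \right)} = -9 + \frac{A - A}{2} = -9 + \frac{1}{2} \cdot 0 = -9 + 0 = -9$)
$\frac{-21903 + \frac{9046 - 23659}{19703 - 8514}}{Z{\left(168,y{\left(-1 \right)} \right)} - 44180} = \frac{-21903 + \frac{9046 - 23659}{19703 - 8514}}{-9 - 44180} = \frac{-21903 - \frac{14613}{11189}}{-44189} = \left(-21903 - \frac{14613}{11189}\right) \left(- \frac{1}{44189}\right) = \left(- \frac{245087280}{11189}\right) \left(- \frac{1}{44189}\right) = \frac{245087280}{494430721}$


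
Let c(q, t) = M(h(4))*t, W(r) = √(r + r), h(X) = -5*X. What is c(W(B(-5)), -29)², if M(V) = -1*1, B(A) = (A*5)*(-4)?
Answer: 841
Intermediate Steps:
B(A) = -20*A (B(A) = (5*A)*(-4) = -20*A)
M(V) = -1
W(r) = √2*√r (W(r) = √(2*r) = √2*√r)
c(q, t) = -t
c(W(B(-5)), -29)² = (-1*(-29))² = 29² = 841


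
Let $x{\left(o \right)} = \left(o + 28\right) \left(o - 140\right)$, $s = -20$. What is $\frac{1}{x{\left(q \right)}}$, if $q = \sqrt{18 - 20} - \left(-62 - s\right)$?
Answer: $\frac{i}{2 \left(- 3431 i + 14 \sqrt{2}\right)} \approx -0.00014573 + 8.4093 \cdot 10^{-7} i$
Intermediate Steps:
$q = 42 + i \sqrt{2}$ ($q = \sqrt{18 - 20} - \left(-62 - -20\right) = \sqrt{-2} - \left(-62 + 20\right) = i \sqrt{2} - -42 = i \sqrt{2} + 42 = 42 + i \sqrt{2} \approx 42.0 + 1.4142 i$)
$x{\left(o \right)} = \left(-140 + o\right) \left(28 + o\right)$ ($x{\left(o \right)} = \left(28 + o\right) \left(-140 + o\right) = \left(-140 + o\right) \left(28 + o\right)$)
$\frac{1}{x{\left(q \right)}} = \frac{1}{-3920 + \left(42 + i \sqrt{2}\right)^{2} - 112 \left(42 + i \sqrt{2}\right)} = \frac{1}{-3920 + \left(42 + i \sqrt{2}\right)^{2} - \left(4704 + 112 i \sqrt{2}\right)} = \frac{1}{-8624 + \left(42 + i \sqrt{2}\right)^{2} - 112 i \sqrt{2}}$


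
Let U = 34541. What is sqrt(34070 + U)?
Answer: sqrt(68611) ≈ 261.94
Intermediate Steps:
sqrt(34070 + U) = sqrt(34070 + 34541) = sqrt(68611)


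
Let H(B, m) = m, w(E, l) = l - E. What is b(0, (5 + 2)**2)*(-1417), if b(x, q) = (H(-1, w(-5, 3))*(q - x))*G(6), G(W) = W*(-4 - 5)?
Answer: 29995056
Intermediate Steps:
G(W) = -9*W (G(W) = W*(-9) = -9*W)
b(x, q) = -432*q + 432*x (b(x, q) = ((3 - 1*(-5))*(q - x))*(-9*6) = ((3 + 5)*(q - x))*(-54) = (8*(q - x))*(-54) = (-8*x + 8*q)*(-54) = -432*q + 432*x)
b(0, (5 + 2)**2)*(-1417) = (-432*(5 + 2)**2 + 432*0)*(-1417) = (-432*7**2 + 0)*(-1417) = (-432*49 + 0)*(-1417) = (-21168 + 0)*(-1417) = -21168*(-1417) = 29995056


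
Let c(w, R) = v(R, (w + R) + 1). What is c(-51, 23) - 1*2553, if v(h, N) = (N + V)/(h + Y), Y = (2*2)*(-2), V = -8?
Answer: -7666/3 ≈ -2555.3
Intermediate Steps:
Y = -8 (Y = 4*(-2) = -8)
v(h, N) = (-8 + N)/(-8 + h) (v(h, N) = (N - 8)/(h - 8) = (-8 + N)/(-8 + h))
c(w, R) = (-7 + R + w)/(-8 + R) (c(w, R) = (-8 + ((w + R) + 1))/(-8 + R) = (-8 + ((R + w) + 1))/(-8 + R) = (-8 + (1 + R + w))/(-8 + R) = (-7 + R + w)/(-8 + R))
c(-51, 23) - 1*2553 = (-7 + 23 - 51)/(-8 + 23) - 1*2553 = -35/15 - 2553 = (1/15)*(-35) - 2553 = -7/3 - 2553 = -7666/3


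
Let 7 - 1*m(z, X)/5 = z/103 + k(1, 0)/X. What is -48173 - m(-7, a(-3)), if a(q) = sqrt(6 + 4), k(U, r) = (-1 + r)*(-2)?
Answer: -4965459/103 + sqrt(10) ≈ -48205.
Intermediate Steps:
k(U, r) = 2 - 2*r
a(q) = sqrt(10)
m(z, X) = 35 - 10/X - 5*z/103 (m(z, X) = 35 - 5*(z/103 + (2 - 2*0)/X) = 35 - 5*(z*(1/103) + (2 + 0)/X) = 35 - 5*(z/103 + 2/X) = 35 - 5*(2/X + z/103) = 35 + (-10/X - 5*z/103) = 35 - 10/X - 5*z/103)
-48173 - m(-7, a(-3)) = -48173 - (35 - 10*sqrt(10)/10 - 5/103*(-7)) = -48173 - (35 - sqrt(10) + 35/103) = -48173 - (3640/103 - sqrt(10)) = -48173 + (-3640/103 + sqrt(10)) = -4965459/103 + sqrt(10)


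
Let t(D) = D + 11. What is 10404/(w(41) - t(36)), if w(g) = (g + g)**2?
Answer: 10404/6677 ≈ 1.5582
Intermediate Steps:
w(g) = 4*g**2 (w(g) = (2*g)**2 = 4*g**2)
t(D) = 11 + D
10404/(w(41) - t(36)) = 10404/(4*41**2 - (11 + 36)) = 10404/(4*1681 - 1*47) = 10404/(6724 - 47) = 10404/6677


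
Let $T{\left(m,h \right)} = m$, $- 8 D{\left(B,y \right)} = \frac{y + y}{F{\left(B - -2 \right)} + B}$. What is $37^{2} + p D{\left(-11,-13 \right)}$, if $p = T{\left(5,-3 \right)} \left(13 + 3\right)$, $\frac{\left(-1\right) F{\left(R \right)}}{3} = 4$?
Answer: $\frac{31227}{23} \approx 1357.7$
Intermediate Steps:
$F{\left(R \right)} = -12$ ($F{\left(R \right)} = \left(-3\right) 4 = -12$)
$D{\left(B,y \right)} = - \frac{y}{4 \left(-12 + B\right)}$ ($D{\left(B,y \right)} = - \frac{\left(y + y\right) \frac{1}{-12 + B}}{8} = - \frac{2 y \frac{1}{-12 + B}}{8} = - \frac{y}{4 \left(-12 + B\right)}$)
$p = 80$ ($p = 5 \left(13 + 3\right) = 5 \cdot 16 = 80$)
$37^{2} + p D{\left(-11,-13 \right)} = 37^{2} + 80 \left(\left(-1\right) \left(-13\right) \frac{1}{-48 + 4 \left(-11\right)}\right) = 1369 + 80 \left(\left(-1\right) \left(-13\right) \frac{1}{-48 - 44}\right) = 1369 + 80 \left(\left(-1\right) \left(-13\right) \frac{1}{-92}\right) = 1369 + 80 \left(\left(-1\right) \left(-13\right) \left(- \frac{1}{92}\right)\right) = 1369 + 80 \left(- \frac{13}{92}\right) = 1369 - \frac{260}{23} = \frac{31227}{23}$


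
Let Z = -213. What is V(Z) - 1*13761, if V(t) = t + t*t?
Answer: 31395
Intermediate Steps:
V(t) = t + t**2
V(Z) - 1*13761 = -213*(1 - 213) - 1*13761 = -213*(-212) - 13761 = 45156 - 13761 = 31395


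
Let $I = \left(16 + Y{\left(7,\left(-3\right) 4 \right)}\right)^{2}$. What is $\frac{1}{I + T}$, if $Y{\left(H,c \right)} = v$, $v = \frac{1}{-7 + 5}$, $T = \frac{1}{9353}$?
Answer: $\frac{37412}{8988237} \approx 0.0041623$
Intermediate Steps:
$T = \frac{1}{9353} \approx 0.00010692$
$v = - \frac{1}{2}$ ($v = \frac{1}{-2} = - \frac{1}{2} \approx -0.5$)
$Y{\left(H,c \right)} = - \frac{1}{2}$
$I = \frac{961}{4}$ ($I = \left(16 - \frac{1}{2}\right)^{2} = \left(\frac{31}{2}\right)^{2} = \frac{961}{4} \approx 240.25$)
$\frac{1}{I + T} = \frac{1}{\frac{961}{4} + \frac{1}{9353}} = \frac{1}{\frac{8988237}{37412}} = \frac{37412}{8988237}$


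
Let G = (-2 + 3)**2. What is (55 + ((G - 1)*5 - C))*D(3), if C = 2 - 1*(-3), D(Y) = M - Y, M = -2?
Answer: -250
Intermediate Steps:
D(Y) = -2 - Y
G = 1 (G = 1**2 = 1)
C = 5 (C = 2 + 3 = 5)
(55 + ((G - 1)*5 - C))*D(3) = (55 + ((1 - 1)*5 - 1*5))*(-2 - 1*3) = (55 + (0*5 - 5))*(-2 - 3) = (55 + (0 - 5))*(-5) = (55 - 5)*(-5) = 50*(-5) = -250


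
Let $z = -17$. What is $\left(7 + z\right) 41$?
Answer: $-410$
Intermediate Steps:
$\left(7 + z\right) 41 = \left(7 - 17\right) 41 = \left(-10\right) 41 = -410$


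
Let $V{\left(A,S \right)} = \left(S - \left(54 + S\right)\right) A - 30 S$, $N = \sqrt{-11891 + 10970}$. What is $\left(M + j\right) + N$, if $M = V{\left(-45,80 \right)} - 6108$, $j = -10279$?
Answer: $-16357 + i \sqrt{921} \approx -16357.0 + 30.348 i$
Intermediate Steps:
$N = i \sqrt{921}$ ($N = \sqrt{-921} = i \sqrt{921} \approx 30.348 i$)
$V{\left(A,S \right)} = - 54 A - 30 S$
$M = -6078$ ($M = \left(\left(-54\right) \left(-45\right) - 2400\right) - 6108 = \left(2430 - 2400\right) - 6108 = 30 - 6108 = -6078$)
$\left(M + j\right) + N = \left(-6078 - 10279\right) + i \sqrt{921} = -16357 + i \sqrt{921}$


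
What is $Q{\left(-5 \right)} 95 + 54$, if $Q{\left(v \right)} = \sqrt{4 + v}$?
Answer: $54 + 95 i \approx 54.0 + 95.0 i$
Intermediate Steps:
$Q{\left(-5 \right)} 95 + 54 = \sqrt{4 - 5} \cdot 95 + 54 = \sqrt{-1} \cdot 95 + 54 = i 95 + 54 = 95 i + 54 = 54 + 95 i$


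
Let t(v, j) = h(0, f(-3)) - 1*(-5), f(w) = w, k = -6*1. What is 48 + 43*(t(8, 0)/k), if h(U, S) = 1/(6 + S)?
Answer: 88/9 ≈ 9.7778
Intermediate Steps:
k = -6
t(v, j) = 16/3 (t(v, j) = 1/(6 - 3) - 1*(-5) = 1/3 + 5 = 16/3)
48 + 43*(t(8, 0)/k) = 48 + 43*((16/3)/(-6)) = 48 + 43*((16/3)*(-1/6)) = 48 + 43*(-8/9) = 48 - 344/9 = 88/9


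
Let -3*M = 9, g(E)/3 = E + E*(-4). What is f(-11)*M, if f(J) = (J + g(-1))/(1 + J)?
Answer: -⅗ ≈ -0.60000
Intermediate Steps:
g(E) = -9*E (g(E) = 3*(E + E*(-4)) = 3*(E - 4*E) = 3*(-3*E) = -9*E)
M = -3 (M = -⅓*9 = -3)
f(J) = (9 + J)/(1 + J) (f(J) = (J - 9*(-1))/(1 + J) = (J + 9)/(1 + J) = (9 + J)/(1 + J))
f(-11)*M = ((9 - 11)/(1 - 11))*(-3) = (-2/(-10))*(-3) = -⅒*(-2)*(-3) = (⅕)*(-3) = -⅗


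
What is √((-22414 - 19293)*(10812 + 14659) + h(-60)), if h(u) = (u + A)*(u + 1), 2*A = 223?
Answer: I*√4249288142/2 ≈ 32593.0*I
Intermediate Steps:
A = 223/2 (A = (½)*223 = 223/2 ≈ 111.50)
h(u) = (1 + u)*(223/2 + u) (h(u) = (u + 223/2)*(u + 1) = (223/2 + u)*(1 + u) = (1 + u)*(223/2 + u))
√((-22414 - 19293)*(10812 + 14659) + h(-60)) = √((-22414 - 19293)*(10812 + 14659) + (223/2 + (-60)² + (225/2)*(-60))) = √(-41707*25471 + (223/2 + 3600 - 6750)) = √(-1062318997 - 6077/2) = √(-2124644071/2) = I*√4249288142/2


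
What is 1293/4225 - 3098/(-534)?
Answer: 6889756/1128075 ≈ 6.1075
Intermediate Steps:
1293/4225 - 3098/(-534) = 1293*(1/4225) - 3098*(-1/534) = 1293/4225 + 1549/267 = 6889756/1128075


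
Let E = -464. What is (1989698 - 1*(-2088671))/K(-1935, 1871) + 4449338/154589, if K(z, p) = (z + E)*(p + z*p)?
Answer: 38624510904098409/1341958523329654 ≈ 28.782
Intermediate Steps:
K(z, p) = (-464 + z)*(p + p*z) (K(z, p) = (z - 464)*(p + z*p) = (-464 + z)*(p + p*z))
(1989698 - 1*(-2088671))/K(-1935, 1871) + 4449338/154589 = (1989698 - 1*(-2088671))/((1871*(-464 + (-1935)² - 463*(-1935)))) + 4449338/154589 = (1989698 + 2088671)/((1871*(-464 + 3744225 + 895905))) + 4449338*(1/154589) = 4078369/((1871*4639666)) + 4449338/154589 = 4078369/8680815086 + 4449338/154589 = 38624510904098409/1341958523329654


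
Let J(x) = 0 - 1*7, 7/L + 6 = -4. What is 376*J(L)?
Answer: -2632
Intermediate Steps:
L = -7/10 (L = 7/(-6 - 4) = 7/(-10) = 7*(-1/10) = -7/10 ≈ -0.70000)
J(x) = -7 (J(x) = 0 - 7 = -7)
376*J(L) = 376*(-7) = -2632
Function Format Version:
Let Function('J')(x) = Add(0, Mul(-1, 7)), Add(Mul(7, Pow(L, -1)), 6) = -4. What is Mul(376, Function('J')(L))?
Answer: -2632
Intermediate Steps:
L = Rational(-7, 10) (L = Mul(7, Pow(Add(-6, -4), -1)) = Mul(7, Pow(-10, -1)) = Mul(7, Rational(-1, 10)) = Rational(-7, 10) ≈ -0.70000)
Function('J')(x) = -7 (Function('J')(x) = Add(0, -7) = -7)
Mul(376, Function('J')(L)) = Mul(376, -7) = -2632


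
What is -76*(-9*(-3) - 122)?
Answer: 7220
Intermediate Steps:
-76*(-9*(-3) - 122) = -76*(27 - 122) = -76*(-95) = 7220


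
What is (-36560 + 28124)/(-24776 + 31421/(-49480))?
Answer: 417413280/1225947901 ≈ 0.34048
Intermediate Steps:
(-36560 + 28124)/(-24776 + 31421/(-49480)) = -8436/(-24776 + 31421*(-1/49480)) = -8436/(-24776 - 31421/49480) = -8436/(-1225947901/49480) = -8436*(-49480/1225947901) = 417413280/1225947901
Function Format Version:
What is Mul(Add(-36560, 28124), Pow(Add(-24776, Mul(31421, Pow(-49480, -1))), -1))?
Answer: Rational(417413280, 1225947901) ≈ 0.34048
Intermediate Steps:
Mul(Add(-36560, 28124), Pow(Add(-24776, Mul(31421, Pow(-49480, -1))), -1)) = Mul(-8436, Pow(Add(-24776, Mul(31421, Rational(-1, 49480))), -1)) = Mul(-8436, Pow(Add(-24776, Rational(-31421, 49480)), -1)) = Mul(-8436, Pow(Rational(-1225947901, 49480), -1)) = Mul(-8436, Rational(-49480, 1225947901)) = Rational(417413280, 1225947901)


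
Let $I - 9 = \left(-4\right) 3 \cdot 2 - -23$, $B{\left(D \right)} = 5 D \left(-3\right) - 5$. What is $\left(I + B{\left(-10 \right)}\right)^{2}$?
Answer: $23409$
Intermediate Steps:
$B{\left(D \right)} = -5 - 15 D$ ($B{\left(D \right)} = - 15 D - 5 = -5 - 15 D$)
$I = 8$ ($I = 9 + \left(\left(-4\right) 3 \cdot 2 - -23\right) = 9 + \left(\left(-12\right) 2 + 23\right) = 9 + \left(-24 + 23\right) = 9 - 1 = 8$)
$\left(I + B{\left(-10 \right)}\right)^{2} = \left(8 - -145\right)^{2} = \left(8 + \left(-5 + 150\right)\right)^{2} = \left(8 + 145\right)^{2} = 153^{2} = 23409$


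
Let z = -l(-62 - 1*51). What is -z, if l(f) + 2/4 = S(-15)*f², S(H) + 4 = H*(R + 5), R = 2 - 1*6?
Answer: -485223/2 ≈ -2.4261e+5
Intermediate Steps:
R = -4 (R = 2 - 6 = -4)
S(H) = -4 + H (S(H) = -4 + H*(-4 + 5) = -4 + H*1 = -4 + H)
l(f) = -½ - 19*f² (l(f) = -½ + (-4 - 15)*f² = -½ - 19*f²)
z = 485223/2 (z = -(-½ - 19*(-62 - 1*51)²) = -(-½ - 19*(-62 - 51)²) = -(-½ - 19*(-113)²) = -(-½ - 19*12769) = -(-½ - 242611) = -1*(-485223/2) = 485223/2 ≈ 2.4261e+5)
-z = -1*485223/2 = -485223/2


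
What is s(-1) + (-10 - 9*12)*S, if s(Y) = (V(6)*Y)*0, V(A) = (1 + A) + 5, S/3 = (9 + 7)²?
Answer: -90624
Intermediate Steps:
S = 768 (S = 3*(9 + 7)² = 3*16² = 3*256 = 768)
V(A) = 6 + A
s(Y) = 0 (s(Y) = ((6 + 6)*Y)*0 = (12*Y)*0 = 0)
s(-1) + (-10 - 9*12)*S = 0 + (-10 - 9*12)*768 = 0 + (-10 - 108)*768 = 0 - 118*768 = 0 - 90624 = -90624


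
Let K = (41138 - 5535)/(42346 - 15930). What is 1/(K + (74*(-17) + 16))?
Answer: -26416/32773069 ≈ -0.00080603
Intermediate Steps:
K = 35603/26416 ≈ 1.3478
1/(K + (74*(-17) + 16)) = 1/(35603/26416 + (74*(-17) + 16)) = 1/(35603/26416 + (-1258 + 16)) = 1/(35603/26416 - 1242) = 1/(-32773069/26416) = -26416/32773069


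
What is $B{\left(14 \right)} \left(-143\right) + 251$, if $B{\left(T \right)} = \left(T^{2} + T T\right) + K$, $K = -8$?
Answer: $-54661$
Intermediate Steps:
$B{\left(T \right)} = -8 + 2 T^{2}$ ($B{\left(T \right)} = \left(T^{2} + T T\right) - 8 = \left(T^{2} + T^{2}\right) - 8 = 2 T^{2} - 8 = -8 + 2 T^{2}$)
$B{\left(14 \right)} \left(-143\right) + 251 = \left(-8 + 2 \cdot 14^{2}\right) \left(-143\right) + 251 = \left(-8 + 2 \cdot 196\right) \left(-143\right) + 251 = \left(-8 + 392\right) \left(-143\right) + 251 = 384 \left(-143\right) + 251 = -54912 + 251 = -54661$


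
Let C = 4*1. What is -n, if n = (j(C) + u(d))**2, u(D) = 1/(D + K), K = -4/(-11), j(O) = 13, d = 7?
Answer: -1132096/6561 ≈ -172.55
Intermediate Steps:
C = 4
K = 4/11 (K = -4*(-1/11) = 4/11 ≈ 0.36364)
u(D) = 1/(4/11 + D) (u(D) = 1/(D + 4/11) = 1/(4/11 + D))
n = 1132096/6561 (n = (13 + 11/(4 + 11*7))**2 = (13 + 11/(4 + 77))**2 = (13 + 11/81)**2 = (1064/81)**2 = 1132096/6561 ≈ 172.55)
-n = -1*1132096/6561 = -1132096/6561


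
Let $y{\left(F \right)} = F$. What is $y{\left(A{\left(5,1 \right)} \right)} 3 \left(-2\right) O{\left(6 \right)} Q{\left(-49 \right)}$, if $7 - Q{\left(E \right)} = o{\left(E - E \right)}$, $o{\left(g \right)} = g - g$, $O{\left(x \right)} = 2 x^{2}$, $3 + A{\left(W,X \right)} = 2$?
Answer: $3024$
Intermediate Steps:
$A{\left(W,X \right)} = -1$ ($A{\left(W,X \right)} = -3 + 2 = -1$)
$o{\left(g \right)} = 0$
$Q{\left(E \right)} = 7$ ($Q{\left(E \right)} = 7 - 0 = 7 + 0 = 7$)
$y{\left(A{\left(5,1 \right)} \right)} 3 \left(-2\right) O{\left(6 \right)} Q{\left(-49 \right)} = - 3 \left(-2\right) 2 \cdot 6^{2} \cdot 7 = - - 6 \cdot 2 \cdot 36 \cdot 7 = - \left(-6\right) 72 \cdot 7 = - \left(-432\right) 7 = \left(-1\right) \left(-3024\right) = 3024$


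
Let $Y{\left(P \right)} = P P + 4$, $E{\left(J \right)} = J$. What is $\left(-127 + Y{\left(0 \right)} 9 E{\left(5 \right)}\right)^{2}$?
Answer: $2809$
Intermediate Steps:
$Y{\left(P \right)} = 4 + P^{2}$ ($Y{\left(P \right)} = P^{2} + 4 = 4 + P^{2}$)
$\left(-127 + Y{\left(0 \right)} 9 E{\left(5 \right)}\right)^{2} = \left(-127 + \left(4 + 0^{2}\right) 9 \cdot 5\right)^{2} = \left(-127 + \left(4 + 0\right) 9 \cdot 5\right)^{2} = \left(-127 + 4 \cdot 9 \cdot 5\right)^{2} = \left(-127 + 36 \cdot 5\right)^{2} = \left(-127 + 180\right)^{2} = 53^{2} = 2809$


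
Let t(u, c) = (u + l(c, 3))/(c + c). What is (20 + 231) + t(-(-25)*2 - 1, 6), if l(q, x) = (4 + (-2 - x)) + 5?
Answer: 3065/12 ≈ 255.42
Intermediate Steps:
l(q, x) = 7 - x (l(q, x) = (2 - x) + 5 = 7 - x)
t(u, c) = (4 + u)/(2*c) (t(u, c) = (u + (7 - 1*3))/(c + c) = (u + (7 - 3))/((2*c)) = (u + 4)*(1/(2*c)) = (4 + u)*(1/(2*c)) = (4 + u)/(2*c))
(20 + 231) + t(-(-25)*2 - 1, 6) = (20 + 231) + (1/2)*(4 + (-(-25)*2 - 1))/6 = 251 + (1/2)*(1/6)*(4 + (-5*(-10) - 1)) = 251 + (1/2)*(1/6)*(4 + (50 - 1)) = 251 + (1/2)*(1/6)*(4 + 49) = 251 + (1/2)*(1/6)*53 = 251 + 53/12 = 3065/12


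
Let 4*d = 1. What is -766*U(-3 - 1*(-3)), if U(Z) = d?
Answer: -383/2 ≈ -191.50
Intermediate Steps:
d = ¼ (d = (¼)*1 = ¼ ≈ 0.25000)
U(Z) = ¼
-766*U(-3 - 1*(-3)) = -766*¼ = -383/2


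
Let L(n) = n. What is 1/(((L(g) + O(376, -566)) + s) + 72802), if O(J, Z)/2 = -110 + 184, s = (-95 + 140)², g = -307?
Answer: 1/74668 ≈ 1.3393e-5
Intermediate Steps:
s = 2025 (s = 45² = 2025)
O(J, Z) = 148 (O(J, Z) = 2*(-110 + 184) = 2*74 = 148)
1/(((L(g) + O(376, -566)) + s) + 72802) = 1/(((-307 + 148) + 2025) + 72802) = 1/((-159 + 2025) + 72802) = 1/(1866 + 72802) = 1/74668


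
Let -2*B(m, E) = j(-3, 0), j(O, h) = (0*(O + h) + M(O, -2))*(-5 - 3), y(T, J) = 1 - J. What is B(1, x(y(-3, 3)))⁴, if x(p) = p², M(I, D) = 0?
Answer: 0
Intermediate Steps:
j(O, h) = 0 (j(O, h) = (0*(O + h) + 0)*(-5 - 3) = (0 + 0)*(-8) = 0*(-8) = 0)
B(m, E) = 0 (B(m, E) = -½*0 = 0)
B(1, x(y(-3, 3)))⁴ = 0⁴ = 0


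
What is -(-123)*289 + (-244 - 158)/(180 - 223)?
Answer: 1528923/43 ≈ 35556.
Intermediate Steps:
-(-123)*289 + (-244 - 158)/(180 - 223) = -123*(-289) - 402/(-43) = 35547 - 402*(-1/43) = 35547 + 402/43 = 1528923/43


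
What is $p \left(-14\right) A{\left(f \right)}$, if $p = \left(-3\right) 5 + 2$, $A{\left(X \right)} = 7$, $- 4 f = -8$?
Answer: $1274$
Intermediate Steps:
$f = 2$ ($f = \left(- \frac{1}{4}\right) \left(-8\right) = 2$)
$p = -13$ ($p = -15 + 2 = -13$)
$p \left(-14\right) A{\left(f \right)} = \left(-13\right) \left(-14\right) 7 = 182 \cdot 7 = 1274$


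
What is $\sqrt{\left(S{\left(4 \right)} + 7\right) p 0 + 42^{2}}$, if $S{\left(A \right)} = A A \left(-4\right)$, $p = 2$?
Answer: $42$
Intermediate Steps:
$S{\left(A \right)} = - 4 A^{2}$ ($S{\left(A \right)} = A^{2} \left(-4\right) = - 4 A^{2}$)
$\sqrt{\left(S{\left(4 \right)} + 7\right) p 0 + 42^{2}} = \sqrt{\left(- 4 \cdot 4^{2} + 7\right) 2 \cdot 0 + 42^{2}} = \sqrt{\left(\left(-4\right) 16 + 7\right) 2 \cdot 0 + 1764} = \sqrt{\left(-64 + 7\right) 2 \cdot 0 + 1764} = \sqrt{\left(-57\right) 2 \cdot 0 + 1764} = \sqrt{\left(-114\right) 0 + 1764} = \sqrt{0 + 1764} = \sqrt{1764} = 42$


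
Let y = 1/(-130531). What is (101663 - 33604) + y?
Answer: 8883809328/130531 ≈ 68059.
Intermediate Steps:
y = -1/130531 ≈ -7.6610e-6
(101663 - 33604) + y = (101663 - 33604) - 1/130531 = 68059 - 1/130531 = 8883809328/130531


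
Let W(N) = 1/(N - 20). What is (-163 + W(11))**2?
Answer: 2155024/81 ≈ 26605.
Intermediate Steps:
W(N) = 1/(-20 + N)
(-163 + W(11))**2 = (-163 + 1/(-20 + 11))**2 = (-163 + 1/(-9))**2 = (-163 - 1/9)**2 = (-1468/9)**2 = 2155024/81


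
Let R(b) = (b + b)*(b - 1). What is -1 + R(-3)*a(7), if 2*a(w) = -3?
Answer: -37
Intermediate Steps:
a(w) = -3/2 (a(w) = (½)*(-3) = -3/2)
R(b) = 2*b*(-1 + b) (R(b) = (2*b)*(-1 + b) = 2*b*(-1 + b))
-1 + R(-3)*a(7) = -1 + (2*(-3)*(-1 - 3))*(-3/2) = -1 + (2*(-3)*(-4))*(-3/2) = -1 + 24*(-3/2) = -1 - 36 = -37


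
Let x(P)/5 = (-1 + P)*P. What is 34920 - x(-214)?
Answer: -195130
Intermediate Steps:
x(P) = 5*P*(-1 + P) (x(P) = 5*((-1 + P)*P) = 5*(P*(-1 + P)) = 5*P*(-1 + P))
34920 - x(-214) = 34920 - 5*(-214)*(-1 - 214) = 34920 - 5*(-214)*(-215) = 34920 - 1*230050 = 34920 - 230050 = -195130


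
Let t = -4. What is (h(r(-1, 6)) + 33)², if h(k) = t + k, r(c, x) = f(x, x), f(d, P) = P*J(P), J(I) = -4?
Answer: 25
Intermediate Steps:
f(d, P) = -4*P (f(d, P) = P*(-4) = -4*P)
r(c, x) = -4*x
h(k) = -4 + k
(h(r(-1, 6)) + 33)² = ((-4 - 4*6) + 33)² = ((-4 - 24) + 33)² = (-28 + 33)² = 5² = 25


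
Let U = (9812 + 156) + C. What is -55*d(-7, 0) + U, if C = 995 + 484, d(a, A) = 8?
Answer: 11007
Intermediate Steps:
C = 1479
U = 11447 (U = (9812 + 156) + 1479 = 9968 + 1479 = 11447)
-55*d(-7, 0) + U = -55*8 + 11447 = -440 + 11447 = 11007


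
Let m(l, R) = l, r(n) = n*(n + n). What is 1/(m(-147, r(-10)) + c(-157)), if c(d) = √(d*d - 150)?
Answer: 147/2890 + √24499/2890 ≈ 0.10502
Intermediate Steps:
r(n) = 2*n² (r(n) = n*(2*n) = 2*n²)
c(d) = √(-150 + d²) (c(d) = √(d² - 150) = √(-150 + d²))
1/(m(-147, r(-10)) + c(-157)) = 1/(-147 + √(-150 + (-157)²)) = 1/(-147 + √(-150 + 24649)) = 1/(-147 + √24499)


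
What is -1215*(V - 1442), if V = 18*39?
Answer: 899100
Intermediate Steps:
V = 702
-1215*(V - 1442) = -1215*(702 - 1442) = -1215*(-740) = 899100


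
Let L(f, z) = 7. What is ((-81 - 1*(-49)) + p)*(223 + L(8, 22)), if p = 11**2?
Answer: 20470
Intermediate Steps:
p = 121
((-81 - 1*(-49)) + p)*(223 + L(8, 22)) = ((-81 - 1*(-49)) + 121)*(223 + 7) = ((-81 + 49) + 121)*230 = (-32 + 121)*230 = 89*230 = 20470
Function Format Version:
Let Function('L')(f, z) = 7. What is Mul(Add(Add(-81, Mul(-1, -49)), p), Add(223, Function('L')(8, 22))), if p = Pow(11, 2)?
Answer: 20470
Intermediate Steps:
p = 121
Mul(Add(Add(-81, Mul(-1, -49)), p), Add(223, Function('L')(8, 22))) = Mul(Add(Add(-81, Mul(-1, -49)), 121), Add(223, 7)) = Mul(Add(Add(-81, 49), 121), 230) = Mul(Add(-32, 121), 230) = Mul(89, 230) = 20470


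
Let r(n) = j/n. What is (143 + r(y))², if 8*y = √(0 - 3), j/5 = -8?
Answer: -41053/3 + 91520*I*√3/3 ≈ -13684.0 + 52839.0*I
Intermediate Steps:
j = -40 (j = 5*(-8) = -40)
y = I*√3/8 (y = √(0 - 3)/8 = √(-3)/8 = (I*√3)/8 = I*√3/8 ≈ 0.21651*I)
r(n) = -40/n
(143 + r(y))² = (143 - 40*(-8*I*√3/3))² = (143 - (-320)*I*√3/3)² = (143 + 320*I*√3/3)²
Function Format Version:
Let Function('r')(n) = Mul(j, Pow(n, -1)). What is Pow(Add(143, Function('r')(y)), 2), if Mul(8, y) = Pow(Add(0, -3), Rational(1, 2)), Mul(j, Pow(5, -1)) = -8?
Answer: Add(Rational(-41053, 3), Mul(Rational(91520, 3), I, Pow(3, Rational(1, 2)))) ≈ Add(-13684., Mul(52839., I))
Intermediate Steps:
j = -40 (j = Mul(5, -8) = -40)
y = Mul(Rational(1, 8), I, Pow(3, Rational(1, 2))) (y = Mul(Rational(1, 8), Pow(Add(0, -3), Rational(1, 2))) = Mul(Rational(1, 8), Pow(-3, Rational(1, 2))) = Mul(Rational(1, 8), Mul(I, Pow(3, Rational(1, 2)))) = Mul(Rational(1, 8), I, Pow(3, Rational(1, 2))) ≈ Mul(0.21651, I))
Function('r')(n) = Mul(-40, Pow(n, -1))
Pow(Add(143, Function('r')(y)), 2) = Pow(Add(143, Mul(-40, Pow(Mul(Rational(1, 8), I, Pow(3, Rational(1, 2))), -1))), 2) = Pow(Add(143, Mul(-40, Mul(Rational(-8, 3), I, Pow(3, Rational(1, 2))))), 2) = Pow(Add(143, Mul(Rational(320, 3), I, Pow(3, Rational(1, 2)))), 2)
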